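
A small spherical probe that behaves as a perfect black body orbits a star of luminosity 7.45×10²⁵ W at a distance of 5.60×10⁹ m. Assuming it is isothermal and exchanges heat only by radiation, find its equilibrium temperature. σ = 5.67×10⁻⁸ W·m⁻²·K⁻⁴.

T ≈ 956 K

First find the stellar flux at distance d: S = L/(4πd²) = 7.45×10²⁵/(4π·(5.60×10⁹)²) = 1.890×10⁵ W/m².
For an isothermal sphere, absorbed (1−a)S·πr² = emitted σ·4πr²·T⁴, so T⁴ = (1−a)S/(4σ).
T⁴ = 1.00·1.890×10⁵/(4·5.67×10⁻⁸) = 8.335×10¹¹ K⁴.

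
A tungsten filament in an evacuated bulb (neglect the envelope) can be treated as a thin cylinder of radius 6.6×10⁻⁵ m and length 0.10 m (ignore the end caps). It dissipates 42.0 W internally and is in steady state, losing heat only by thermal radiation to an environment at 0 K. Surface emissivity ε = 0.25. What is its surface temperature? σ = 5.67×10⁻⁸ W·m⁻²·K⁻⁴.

T ≈ 2910 K

Steady state: internal power = radiated power, P = εσA T⁴.
Radiating area A = 2πrL = 4.147×10⁻⁵ m².
T⁴ = P/(εσA) = 42.0/(0.25·5.67×10⁻⁸·4.147×10⁻⁵) = 7.145×10¹³ K⁴.
T = (7.145×10¹³)^(1/4).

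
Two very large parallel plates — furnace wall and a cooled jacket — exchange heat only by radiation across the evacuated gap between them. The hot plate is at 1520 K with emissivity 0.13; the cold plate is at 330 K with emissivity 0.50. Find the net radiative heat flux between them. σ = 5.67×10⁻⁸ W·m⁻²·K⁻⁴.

For two infinite grey parallel plates, q = σ(T₁⁴ − T₂⁴)/(1/ε₁ + 1/ε₂ − 1).
T₁⁴ − T₂⁴ = 5.338×10¹² − 1.186×10¹⁰ = 5.326×10¹² K⁴.
1/ε₁ + 1/ε₂ − 1 = 7.692 + 2.000 − 1 = 8.692.
q = 5.67×10⁻⁸ × 5.326×10¹² / 8.692.

q ≈ 34700 W/m²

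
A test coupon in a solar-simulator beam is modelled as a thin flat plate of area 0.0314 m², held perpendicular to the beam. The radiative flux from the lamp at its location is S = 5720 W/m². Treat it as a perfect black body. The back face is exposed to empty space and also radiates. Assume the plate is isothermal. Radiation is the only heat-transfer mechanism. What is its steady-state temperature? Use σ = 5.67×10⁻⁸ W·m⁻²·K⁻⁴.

At equilibrium, absorbed power = emitted power.
Absorbing cross-section = A = 0.03140 m²; emitting surface = 2A = 0.06280 m² (ratio 2).
S·A_cross = εσ·A_surf·T⁴  ⇒  T⁴ = S/(2σ).
T⁴ = 1.00·5720/(2·5.67×10⁻⁸) = 5.044×10¹⁰ K⁴.
T = (5.044×10¹⁰)^(1/4).

T ≈ 474 K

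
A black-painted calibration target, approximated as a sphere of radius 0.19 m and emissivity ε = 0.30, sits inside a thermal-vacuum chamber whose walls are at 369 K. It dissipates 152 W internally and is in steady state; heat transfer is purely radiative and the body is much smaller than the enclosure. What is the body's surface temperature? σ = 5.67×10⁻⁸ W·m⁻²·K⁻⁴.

T ≈ 442 K

For a small grey body in a large enclosure, net radiated power = εσA(T⁴ − T_w⁴).
Steady state: P = εσA(T⁴ − T_w⁴) with A = 4πr² = 0.4536 m².
T⁴ = P/(εσA) + T_w⁴ = 152/(0.30·5.67×10⁻⁸·0.4536) + (369)⁴
    = 1.970×10¹⁰ + 1.854×10¹⁰ = 3.824×10¹⁰ K⁴.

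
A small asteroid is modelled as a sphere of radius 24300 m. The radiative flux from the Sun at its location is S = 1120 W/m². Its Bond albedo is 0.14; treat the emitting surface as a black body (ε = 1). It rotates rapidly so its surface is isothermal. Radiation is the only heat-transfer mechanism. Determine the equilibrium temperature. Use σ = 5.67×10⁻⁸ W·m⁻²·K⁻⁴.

T ≈ 255 K

At equilibrium, absorbed power = emitted power.
Absorbing cross-section = πr² = 1.855×10⁹ m²; emitting surface = 4πr² = 7.420×10⁹ m² (ratio 4).
(1−a)S·A_cross = εσ·A_surf·T⁴  ⇒  T⁴ = (1−a)S/(4σ).
T⁴ = 0.860·1120/(4·5.67×10⁻⁸) = 4.247×10⁹ K⁴.
T = (4.247×10⁹)^(1/4).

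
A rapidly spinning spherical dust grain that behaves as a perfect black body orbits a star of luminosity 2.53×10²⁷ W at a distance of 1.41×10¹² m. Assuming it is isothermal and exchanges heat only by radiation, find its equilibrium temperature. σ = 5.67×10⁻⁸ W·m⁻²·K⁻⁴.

First find the stellar flux at distance d: S = L/(4πd²) = 2.53×10²⁷/(4π·(1.41×10¹²)²) = 101.3 W/m².
For an isothermal sphere, absorbed (1−a)S·πr² = emitted σ·4πr²·T⁴, so T⁴ = (1−a)S/(4σ).
T⁴ = 1.00·101.3/(4·5.67×10⁻⁸) = 4.465×10⁸ K⁴.

T ≈ 145 K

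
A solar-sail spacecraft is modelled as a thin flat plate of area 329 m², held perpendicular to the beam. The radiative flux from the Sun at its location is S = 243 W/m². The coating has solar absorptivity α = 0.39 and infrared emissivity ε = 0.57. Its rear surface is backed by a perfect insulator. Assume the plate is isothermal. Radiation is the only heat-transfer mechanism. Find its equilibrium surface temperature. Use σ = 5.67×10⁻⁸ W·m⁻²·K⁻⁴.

T ≈ 233 K

At equilibrium, absorbed power = emitted power.
Absorbing cross-section = A = 329.0 m²; emitting surface = A = 329.0 m² (ratio 1).
αS·A_cross = εσ·A_surf·T⁴  ⇒  T⁴ = αS/(ε·1σ).
T⁴ = 0.390·243/(0.57·1·5.67×10⁻⁸) = 2.932×10⁹ K⁴.
T = (2.932×10⁹)^(1/4).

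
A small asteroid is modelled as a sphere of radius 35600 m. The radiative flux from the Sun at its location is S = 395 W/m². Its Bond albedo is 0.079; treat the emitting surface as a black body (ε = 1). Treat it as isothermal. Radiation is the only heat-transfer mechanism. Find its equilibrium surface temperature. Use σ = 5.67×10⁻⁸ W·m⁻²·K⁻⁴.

T ≈ 200 K

At equilibrium, absorbed power = emitted power.
Absorbing cross-section = πr² = 3.982×10⁹ m²; emitting surface = 4πr² = 1.593×10¹⁰ m² (ratio 4).
(1−a)S·A_cross = εσ·A_surf·T⁴  ⇒  T⁴ = (1−a)S/(4σ).
T⁴ = 0.921·395/(4·5.67×10⁻⁸) = 1.604×10⁹ K⁴.
T = (1.604×10⁹)^(1/4).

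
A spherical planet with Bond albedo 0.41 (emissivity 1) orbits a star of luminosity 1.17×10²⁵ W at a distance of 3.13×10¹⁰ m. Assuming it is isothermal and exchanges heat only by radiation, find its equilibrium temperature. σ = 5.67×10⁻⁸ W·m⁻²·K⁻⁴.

First find the stellar flux at distance d: S = L/(4πd²) = 1.17×10²⁵/(4π·(3.13×10¹⁰)²) = 950.4 W/m².
For an isothermal sphere, absorbed (1−a)S·πr² = emitted σ·4πr²·T⁴, so T⁴ = (1−a)S/(4σ).
T⁴ = 0.590·950.4/(4·5.67×10⁻⁸) = 2.472×10⁹ K⁴.

T ≈ 223 K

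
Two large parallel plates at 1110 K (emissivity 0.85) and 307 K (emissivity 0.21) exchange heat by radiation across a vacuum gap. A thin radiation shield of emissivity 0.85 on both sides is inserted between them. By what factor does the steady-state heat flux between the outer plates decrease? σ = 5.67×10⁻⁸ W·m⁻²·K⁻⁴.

factor ≈ 1.27

Without shield: q₀ = σΔ(T⁴)/(1/ε₁+1/ε₂−1) with denominator 4.938.
With shield the two gaps are in series; the resistances add: (1/ε₁+1/ε_s−1)+(1/ε_s+1/ε₂−1) = 1.353+4.938 = 6.291.
Heat-flux ratio q₀/q = 6.291/4.938.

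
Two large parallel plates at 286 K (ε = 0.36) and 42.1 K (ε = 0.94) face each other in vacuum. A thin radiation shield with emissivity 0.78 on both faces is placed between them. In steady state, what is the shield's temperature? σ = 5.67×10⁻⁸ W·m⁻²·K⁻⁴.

In steady state the net flux on the hot side equals that on the cold side.
σ(T₁⁴−T_s⁴)/D₁ = σ(T_s⁴−T₂⁴)/D₂, with D₁ = 1/ε₁+1/ε_s−1 = 3.060, D₂ = 1/ε_s+1/ε₂−1 = 1.346.
Solve for T_s⁴: T_s⁴ = (D₂·T₁⁴ + D₁·T₂⁴)/(D₁+D₂) = 2.046×10⁹ K⁴.

T_s ≈ 213 K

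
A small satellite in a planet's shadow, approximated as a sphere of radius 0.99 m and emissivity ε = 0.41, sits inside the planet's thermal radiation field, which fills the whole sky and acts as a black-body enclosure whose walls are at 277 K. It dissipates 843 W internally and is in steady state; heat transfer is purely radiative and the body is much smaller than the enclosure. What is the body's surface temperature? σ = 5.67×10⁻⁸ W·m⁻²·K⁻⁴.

For a small grey body in a large enclosure, net radiated power = εσA(T⁴ − T_w⁴).
Steady state: P = εσA(T⁴ − T_w⁴) with A = 4πr² = 12.32 m².
T⁴ = P/(εσA) + T_w⁴ = 843/(0.41·5.67×10⁻⁸·12.32) + (277)⁴
    = 2.944×10⁹ + 5.887×10⁹ = 8.832×10⁹ K⁴.

T ≈ 307 K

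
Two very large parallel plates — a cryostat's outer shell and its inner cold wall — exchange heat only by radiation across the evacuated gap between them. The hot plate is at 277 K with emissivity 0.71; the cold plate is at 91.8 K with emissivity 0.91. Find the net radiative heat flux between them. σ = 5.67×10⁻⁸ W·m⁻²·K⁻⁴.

For two infinite grey parallel plates, q = σ(T₁⁴ − T₂⁴)/(1/ε₁ + 1/ε₂ − 1).
T₁⁴ − T₂⁴ = 5.887×10⁹ − 7.102×10⁷ = 5.816×10⁹ K⁴.
1/ε₁ + 1/ε₂ − 1 = 1.408 + 1.099 − 1 = 1.507.
q = 5.67×10⁻⁸ × 5.816×10⁹ / 1.507.

q ≈ 219 W/m²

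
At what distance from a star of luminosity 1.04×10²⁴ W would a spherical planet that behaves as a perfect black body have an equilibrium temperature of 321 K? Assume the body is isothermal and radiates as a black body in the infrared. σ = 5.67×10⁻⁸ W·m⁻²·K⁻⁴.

For an isothermal black-emitting sphere, (1−a)S·πr² = σ·4πr²·T⁴ ⇒ S = 4σT⁴/(1−a).
S = 4·5.67×10⁻⁸·(321)⁴/1.00 = 2408 W/m².
Flux falls as S = L/(4πd²), so d = √(L/(4πS)) = √(1.04×10²⁴/(4π·2408)).

d ≈ 5.86×10⁹ m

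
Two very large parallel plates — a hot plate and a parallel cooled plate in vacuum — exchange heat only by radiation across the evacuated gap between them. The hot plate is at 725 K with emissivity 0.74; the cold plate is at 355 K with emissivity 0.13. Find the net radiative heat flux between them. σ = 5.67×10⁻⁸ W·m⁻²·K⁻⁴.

For two infinite grey parallel plates, q = σ(T₁⁴ − T₂⁴)/(1/ε₁ + 1/ε₂ − 1).
T₁⁴ − T₂⁴ = 2.763×10¹¹ − 1.588×10¹⁰ = 2.604×10¹¹ K⁴.
1/ε₁ + 1/ε₂ − 1 = 1.351 + 7.692 − 1 = 8.044.
q = 5.67×10⁻⁸ × 2.604×10¹¹ / 8.044.

q ≈ 1840 W/m²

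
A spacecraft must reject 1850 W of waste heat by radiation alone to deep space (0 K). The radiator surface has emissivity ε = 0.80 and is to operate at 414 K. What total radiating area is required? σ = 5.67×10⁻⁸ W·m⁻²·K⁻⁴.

A ≈ 1.39 m²

P = εσA T⁴ ⇒ A = P/(εσT⁴).
T⁴ = 2.938×10¹⁰ K⁴.
A = 1850/(0.80 × 5.67×10⁻⁸ × 2.938×10¹⁰).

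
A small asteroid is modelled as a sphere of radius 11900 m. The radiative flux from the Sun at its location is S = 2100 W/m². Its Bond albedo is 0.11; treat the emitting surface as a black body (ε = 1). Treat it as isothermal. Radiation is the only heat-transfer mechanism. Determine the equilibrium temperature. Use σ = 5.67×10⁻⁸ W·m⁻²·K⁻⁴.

T ≈ 301 K

At equilibrium, absorbed power = emitted power.
Absorbing cross-section = πr² = 4.449×10⁸ m²; emitting surface = 4πr² = 1.780×10⁹ m² (ratio 4).
(1−a)S·A_cross = εσ·A_surf·T⁴  ⇒  T⁴ = (1−a)S/(4σ).
T⁴ = 0.890·2100/(4·5.67×10⁻⁸) = 8.241×10⁹ K⁴.
T = (8.241×10⁹)^(1/4).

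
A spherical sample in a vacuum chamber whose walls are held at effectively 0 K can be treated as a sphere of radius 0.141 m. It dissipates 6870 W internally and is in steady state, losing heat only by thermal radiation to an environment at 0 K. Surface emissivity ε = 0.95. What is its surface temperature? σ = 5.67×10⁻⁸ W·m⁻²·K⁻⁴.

T ≈ 845 K

Steady state: internal power = radiated power, P = εσA T⁴.
Radiating area A = 4πr² = 0.2498 m².
T⁴ = P/(εσA) = 6870/(0.95·5.67×10⁻⁸·0.2498) = 5.105×10¹¹ K⁴.
T = (5.105×10¹¹)^(1/4).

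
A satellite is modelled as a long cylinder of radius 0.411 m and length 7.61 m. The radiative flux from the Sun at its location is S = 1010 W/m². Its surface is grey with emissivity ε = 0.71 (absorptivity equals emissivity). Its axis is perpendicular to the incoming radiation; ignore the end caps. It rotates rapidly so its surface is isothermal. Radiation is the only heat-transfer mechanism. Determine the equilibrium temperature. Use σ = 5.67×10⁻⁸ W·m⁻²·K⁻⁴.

At equilibrium, absorbed power = emitted power.
Absorbing cross-section = 2rL = 6.255 m²; emitting surface = 2πrL = 19.65 m² (ratio π).
εS·A_cross = εσ·A_surf·T⁴  ⇒  T⁴ = S/(πσ)   (ε cancels).
T⁴ = 1010/(π·5.67×10⁻⁸) = 5.670×10⁹ K⁴.
T = (5.670×10⁹)^(1/4).

T ≈ 274 K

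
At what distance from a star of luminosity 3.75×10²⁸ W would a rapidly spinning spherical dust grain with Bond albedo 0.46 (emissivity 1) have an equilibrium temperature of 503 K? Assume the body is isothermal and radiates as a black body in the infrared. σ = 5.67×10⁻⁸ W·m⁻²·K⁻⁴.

For an isothermal black-emitting sphere, (1−a)S·πr² = σ·4πr²·T⁴ ⇒ S = 4σT⁴/(1−a).
S = 4·5.67×10⁻⁸·(503)⁴/0.540 = 26890 W/m².
Flux falls as S = L/(4πd²), so d = √(L/(4πS)) = √(3.75×10²⁸/(4π·26890)).

d ≈ 3.33×10¹¹ m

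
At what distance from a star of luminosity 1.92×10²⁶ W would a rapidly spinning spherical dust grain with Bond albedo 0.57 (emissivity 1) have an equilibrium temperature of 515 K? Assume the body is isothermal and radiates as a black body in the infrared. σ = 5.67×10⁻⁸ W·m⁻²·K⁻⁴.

d ≈ 2.03×10¹⁰ m

For an isothermal black-emitting sphere, (1−a)S·πr² = σ·4πr²·T⁴ ⇒ S = 4σT⁴/(1−a).
S = 4·5.67×10⁻⁸·(515)⁴/0.430 = 37100 W/m².
Flux falls as S = L/(4πd²), so d = √(L/(4πS)) = √(1.92×10²⁶/(4π·37100)).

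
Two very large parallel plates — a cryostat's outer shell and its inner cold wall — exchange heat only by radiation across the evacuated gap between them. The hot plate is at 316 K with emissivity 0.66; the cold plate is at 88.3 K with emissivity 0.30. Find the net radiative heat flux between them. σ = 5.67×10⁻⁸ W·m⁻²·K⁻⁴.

q ≈ 146 W/m²

For two infinite grey parallel plates, q = σ(T₁⁴ − T₂⁴)/(1/ε₁ + 1/ε₂ − 1).
T₁⁴ − T₂⁴ = 9.971×10⁹ − 6.079×10⁷ = 9.910×10⁹ K⁴.
1/ε₁ + 1/ε₂ − 1 = 1.515 + 3.333 − 1 = 3.848.
q = 5.67×10⁻⁸ × 9.910×10⁹ / 3.848.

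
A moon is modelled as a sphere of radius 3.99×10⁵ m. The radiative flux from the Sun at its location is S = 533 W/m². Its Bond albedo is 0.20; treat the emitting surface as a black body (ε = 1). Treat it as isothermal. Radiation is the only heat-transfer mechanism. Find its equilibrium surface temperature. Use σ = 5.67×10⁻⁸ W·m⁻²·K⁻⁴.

T ≈ 208 K

At equilibrium, absorbed power = emitted power.
Absorbing cross-section = πr² = 5.001×10¹¹ m²; emitting surface = 4πr² = 2.001×10¹² m² (ratio 4).
(1−a)S·A_cross = εσ·A_surf·T⁴  ⇒  T⁴ = (1−a)S/(4σ).
T⁴ = 0.800·533/(4·5.67×10⁻⁸) = 1.880×10⁹ K⁴.
T = (1.880×10⁹)^(1/4).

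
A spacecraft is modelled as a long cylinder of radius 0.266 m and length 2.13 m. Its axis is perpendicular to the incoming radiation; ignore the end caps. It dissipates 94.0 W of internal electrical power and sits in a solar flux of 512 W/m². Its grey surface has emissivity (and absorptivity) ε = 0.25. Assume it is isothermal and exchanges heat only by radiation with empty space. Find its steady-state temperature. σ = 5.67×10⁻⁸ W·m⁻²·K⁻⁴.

At steady state, absorbed solar power + internal power = radiated power.
Absorbed: α·S·A_cross = 0.25·512·1.133 = 145.0 W (cross-section 2rL).
Total input = 145.0 + 94.0 = 239.0 W.
Radiated: εσ·A_surf·T⁴ with A_surf = 2πrL = 3.560 m².
T⁴ = 239.0/(0.25·5.67×10⁻⁸·3.560) = 4.737×10⁹ K⁴.

T ≈ 262 K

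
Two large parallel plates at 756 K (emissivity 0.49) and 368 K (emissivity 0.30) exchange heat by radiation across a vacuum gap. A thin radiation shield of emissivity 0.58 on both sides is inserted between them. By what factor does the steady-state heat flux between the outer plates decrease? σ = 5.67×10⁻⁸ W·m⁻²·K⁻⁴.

factor ≈ 1.56

Without shield: q₀ = σΔ(T⁴)/(1/ε₁+1/ε₂−1) with denominator 4.374.
With shield the two gaps are in series; the resistances add: (1/ε₁+1/ε_s−1)+(1/ε_s+1/ε₂−1) = 2.765+4.057 = 6.822.
Heat-flux ratio q₀/q = 6.822/4.374.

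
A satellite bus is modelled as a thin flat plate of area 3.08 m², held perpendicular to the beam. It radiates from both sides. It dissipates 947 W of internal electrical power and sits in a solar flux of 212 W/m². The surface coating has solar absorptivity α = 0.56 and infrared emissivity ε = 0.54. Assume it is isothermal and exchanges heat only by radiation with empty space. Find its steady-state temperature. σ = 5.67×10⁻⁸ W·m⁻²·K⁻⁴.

T ≈ 289 K

At steady state, absorbed solar power + internal power = radiated power.
Absorbed: α·S·A_cross = 0.56·212·3.080 = 365.7 W (cross-section A).
Total input = 365.7 + 947 = 1313 W.
Radiated: εσ·A_surf·T⁴ with A_surf = 2A = 6.160 m².
T⁴ = 1313/(0.54·5.67×10⁻⁸·6.160) = 6.960×10⁹ K⁴.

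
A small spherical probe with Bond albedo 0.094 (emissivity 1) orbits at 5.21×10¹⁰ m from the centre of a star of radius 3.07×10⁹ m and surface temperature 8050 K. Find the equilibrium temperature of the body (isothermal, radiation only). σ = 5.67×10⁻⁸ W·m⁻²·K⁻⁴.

The star's surface emits σT_*⁴; at distance d the flux is S = σT_*⁴(R_*/d)².
S = 5.67×10⁻⁸·(8050)⁴·(3.07×10⁹/5.21×10¹⁰)² = 8.267×10⁵ W/m².
For an isothermal sphere T⁴ = (1−a)S/(4σ) = 3.303×10¹² K⁴.

T ≈ 1350 K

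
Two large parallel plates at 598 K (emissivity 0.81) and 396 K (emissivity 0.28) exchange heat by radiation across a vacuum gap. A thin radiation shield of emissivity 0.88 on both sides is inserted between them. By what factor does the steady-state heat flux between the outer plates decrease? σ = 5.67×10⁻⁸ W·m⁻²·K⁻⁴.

Without shield: q₀ = σΔ(T⁴)/(1/ε₁+1/ε₂−1) with denominator 3.806.
With shield the two gaps are in series; the resistances add: (1/ε₁+1/ε_s−1)+(1/ε_s+1/ε₂−1) = 1.371+3.708 = 5.079.
Heat-flux ratio q₀/q = 5.079/3.806.

factor ≈ 1.33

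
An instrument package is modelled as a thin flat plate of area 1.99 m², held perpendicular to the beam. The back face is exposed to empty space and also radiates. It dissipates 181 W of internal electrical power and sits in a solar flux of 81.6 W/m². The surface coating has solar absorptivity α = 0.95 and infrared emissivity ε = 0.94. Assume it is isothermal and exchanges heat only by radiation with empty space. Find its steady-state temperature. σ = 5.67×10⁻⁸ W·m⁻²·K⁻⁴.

T ≈ 199 K

At steady state, absorbed solar power + internal power = radiated power.
Absorbed: α·S·A_cross = 0.95·81.6·1.990 = 154.3 W (cross-section A).
Total input = 154.3 + 181 = 335.3 W.
Radiated: εσ·A_surf·T⁴ with A_surf = 2A = 3.980 m².
T⁴ = 335.3/(0.94·5.67×10⁻⁸·3.980) = 1.580×10⁹ K⁴.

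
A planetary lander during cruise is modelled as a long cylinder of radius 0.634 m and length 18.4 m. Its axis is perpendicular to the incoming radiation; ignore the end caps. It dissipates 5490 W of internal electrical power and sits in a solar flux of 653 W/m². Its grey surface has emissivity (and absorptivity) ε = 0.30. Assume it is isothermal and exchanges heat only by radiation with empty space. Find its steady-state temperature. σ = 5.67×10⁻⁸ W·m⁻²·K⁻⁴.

At steady state, absorbed solar power + internal power = radiated power.
Absorbed: α·S·A_cross = 0.30·653·23.33 = 4571 W (cross-section 2rL).
Total input = 4571 + 5490 = 10060 W.
Radiated: εσ·A_surf·T⁴ with A_surf = 2πrL = 73.30 m².
T⁴ = 10060/(0.30·5.67×10⁻⁸·73.30) = 8.069×10⁹ K⁴.

T ≈ 300 K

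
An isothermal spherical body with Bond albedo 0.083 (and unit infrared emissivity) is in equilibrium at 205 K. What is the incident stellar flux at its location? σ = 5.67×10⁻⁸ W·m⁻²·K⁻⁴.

S ≈ 437 W/m²

(1−a)S·πr² = σ·4πr²·T⁴ ⇒ S = 4σT⁴/(1−a).
S = 4·5.67×10⁻⁸·1.766×10⁹/0.917.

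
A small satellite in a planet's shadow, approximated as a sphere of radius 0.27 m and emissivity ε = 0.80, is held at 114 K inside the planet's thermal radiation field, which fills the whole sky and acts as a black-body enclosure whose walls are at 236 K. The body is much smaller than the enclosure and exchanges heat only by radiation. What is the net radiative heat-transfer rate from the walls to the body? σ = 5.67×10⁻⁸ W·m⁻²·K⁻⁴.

P_net ≈ 122 W

For a small grey body in a large enclosure: P_net = εσA(T_body⁴ − T_wall⁴).
A = 4πr² = 0.9161 m²; T_body⁴ − T_wall⁴ = 1.689×10⁸ − 3.102×10⁹ = -2.933×10⁹ K⁴.
|P_net| = 0.80·5.67×10⁻⁸·0.9161·2.933×10⁹.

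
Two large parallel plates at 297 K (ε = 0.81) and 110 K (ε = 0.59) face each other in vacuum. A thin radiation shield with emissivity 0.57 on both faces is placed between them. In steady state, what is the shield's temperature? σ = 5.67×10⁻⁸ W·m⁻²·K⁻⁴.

In steady state the net flux on the hot side equals that on the cold side.
σ(T₁⁴−T_s⁴)/D₁ = σ(T_s⁴−T₂⁴)/D₂, with D₁ = 1/ε₁+1/ε_s−1 = 1.989, D₂ = 1/ε_s+1/ε₂−1 = 2.449.
Solve for T_s⁴: T_s⁴ = (D₂·T₁⁴ + D₁·T₂⁴)/(D₁+D₂) = 4.360×10⁹ K⁴.

T_s ≈ 257 K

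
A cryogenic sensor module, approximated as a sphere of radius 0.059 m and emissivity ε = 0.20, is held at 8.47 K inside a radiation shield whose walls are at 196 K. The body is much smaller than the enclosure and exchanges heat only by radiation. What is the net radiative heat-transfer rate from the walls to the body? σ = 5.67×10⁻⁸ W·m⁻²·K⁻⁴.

For a small grey body in a large enclosure: P_net = εσA(T_body⁴ − T_wall⁴).
A = 4πr² = 0.04374 m²; T_body⁴ − T_wall⁴ = 5147 − 1.476×10⁹ = -1.476×10⁹ K⁴.
|P_net| = 0.20·5.67×10⁻⁸·0.04374·1.476×10⁹.

P_net ≈ 0.732 W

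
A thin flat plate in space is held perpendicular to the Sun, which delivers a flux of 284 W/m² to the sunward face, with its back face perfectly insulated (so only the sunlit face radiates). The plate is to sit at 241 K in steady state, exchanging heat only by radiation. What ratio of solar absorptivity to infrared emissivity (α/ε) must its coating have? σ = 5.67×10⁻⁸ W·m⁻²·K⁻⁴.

Balance: αS·A = εσ·1A·T⁴ ⇒ α/ε = σT⁴/S.
α/ε = 5.67×10⁻⁸·(241)⁴/284 = 5.67×10⁻⁸·3.373×10⁹/284.

α/ε ≈ 0.673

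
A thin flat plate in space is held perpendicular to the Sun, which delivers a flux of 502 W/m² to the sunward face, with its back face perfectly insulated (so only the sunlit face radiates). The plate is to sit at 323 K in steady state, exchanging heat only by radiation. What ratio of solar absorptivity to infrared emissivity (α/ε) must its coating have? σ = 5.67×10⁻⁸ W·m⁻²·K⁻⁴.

Balance: αS·A = εσ·1A·T⁴ ⇒ α/ε = σT⁴/S.
α/ε = 5.67×10⁻⁸·(323)⁴/502 = 5.67×10⁻⁸·1.088×10¹⁰/502.

α/ε ≈ 1.23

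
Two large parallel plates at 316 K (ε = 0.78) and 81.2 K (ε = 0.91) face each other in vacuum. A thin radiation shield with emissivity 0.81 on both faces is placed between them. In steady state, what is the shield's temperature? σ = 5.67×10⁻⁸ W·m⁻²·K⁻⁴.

T_s ≈ 262 K

In steady state the net flux on the hot side equals that on the cold side.
σ(T₁⁴−T_s⁴)/D₁ = σ(T_s⁴−T₂⁴)/D₂, with D₁ = 1/ε₁+1/ε_s−1 = 1.517, D₂ = 1/ε_s+1/ε₂−1 = 1.333.
Solve for T_s⁴: T_s⁴ = (D₂·T₁⁴ + D₁·T₂⁴)/(D₁+D₂) = 4.688×10⁹ K⁴.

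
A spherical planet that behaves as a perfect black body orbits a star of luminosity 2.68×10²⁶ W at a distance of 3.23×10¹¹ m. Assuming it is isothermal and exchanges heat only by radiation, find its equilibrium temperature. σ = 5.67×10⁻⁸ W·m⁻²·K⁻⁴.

First find the stellar flux at distance d: S = L/(4πd²) = 2.68×10²⁶/(4π·(3.23×10¹¹)²) = 204.4 W/m².
For an isothermal sphere, absorbed (1−a)S·πr² = emitted σ·4πr²·T⁴, so T⁴ = (1−a)S/(4σ).
T⁴ = 1.00·204.4/(4·5.67×10⁻⁸) = 9.013×10⁸ K⁴.

T ≈ 173 K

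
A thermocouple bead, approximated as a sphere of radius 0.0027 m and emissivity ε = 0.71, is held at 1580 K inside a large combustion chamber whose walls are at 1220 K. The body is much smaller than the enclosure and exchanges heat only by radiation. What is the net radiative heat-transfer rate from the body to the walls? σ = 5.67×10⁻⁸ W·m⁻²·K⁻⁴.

For a small grey body in a large enclosure: P_net = εσA(T_body⁴ − T_wall⁴).
A = 4πr² = 9.161×10⁻⁵ m²; T_body⁴ − T_wall⁴ = 6.232×10¹² − 2.215×10¹² = 4.017×10¹² K⁴.
|P_net| = 0.71·5.67×10⁻⁸·9.161×10⁻⁵·4.017×10¹².

P_net ≈ 14.8 W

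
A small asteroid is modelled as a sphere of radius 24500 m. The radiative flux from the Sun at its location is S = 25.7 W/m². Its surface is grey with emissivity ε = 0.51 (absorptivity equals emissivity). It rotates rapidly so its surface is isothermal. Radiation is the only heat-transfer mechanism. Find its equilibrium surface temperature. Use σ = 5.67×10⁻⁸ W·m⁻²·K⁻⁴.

T ≈ 103 K

At equilibrium, absorbed power = emitted power.
Absorbing cross-section = πr² = 1.886×10⁹ m²; emitting surface = 4πr² = 7.543×10⁹ m² (ratio 4).
εS·A_cross = εσ·A_surf·T⁴  ⇒  T⁴ = S/(4σ)   (ε cancels).
T⁴ = 25.7/(4·5.67×10⁻⁸) = 1.133×10⁸ K⁴.
T = (1.133×10⁸)^(1/4).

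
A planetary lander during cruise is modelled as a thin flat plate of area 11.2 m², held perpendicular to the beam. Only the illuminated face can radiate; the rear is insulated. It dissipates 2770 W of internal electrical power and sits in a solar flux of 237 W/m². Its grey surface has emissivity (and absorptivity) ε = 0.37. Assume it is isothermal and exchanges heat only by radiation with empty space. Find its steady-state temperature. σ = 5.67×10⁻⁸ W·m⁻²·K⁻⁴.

T ≈ 355 K

At steady state, absorbed solar power + internal power = radiated power.
Absorbed: α·S·A_cross = 0.37·237·11.20 = 982.1 W (cross-section A).
Total input = 982.1 + 2770 = 3752 W.
Radiated: εσ·A_surf·T⁴ with A_surf = A = 11.20 m².
T⁴ = 3752/(0.37·5.67×10⁻⁸·11.20) = 1.597×10¹⁰ K⁴.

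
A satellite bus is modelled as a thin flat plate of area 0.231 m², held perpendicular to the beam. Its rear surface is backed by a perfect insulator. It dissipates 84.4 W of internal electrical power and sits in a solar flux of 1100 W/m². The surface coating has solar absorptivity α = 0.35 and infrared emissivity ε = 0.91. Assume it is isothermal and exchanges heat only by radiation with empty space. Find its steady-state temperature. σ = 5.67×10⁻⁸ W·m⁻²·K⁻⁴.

T ≈ 347 K

At steady state, absorbed solar power + internal power = radiated power.
Absorbed: α·S·A_cross = 0.35·1100·0.2310 = 88.94 W (cross-section A).
Total input = 88.94 + 84.4 = 173.3 W.
Radiated: εσ·A_surf·T⁴ with A_surf = A = 0.2310 m².
T⁴ = 173.3/(0.91·5.67×10⁻⁸·0.2310) = 1.454×10¹⁰ K⁴.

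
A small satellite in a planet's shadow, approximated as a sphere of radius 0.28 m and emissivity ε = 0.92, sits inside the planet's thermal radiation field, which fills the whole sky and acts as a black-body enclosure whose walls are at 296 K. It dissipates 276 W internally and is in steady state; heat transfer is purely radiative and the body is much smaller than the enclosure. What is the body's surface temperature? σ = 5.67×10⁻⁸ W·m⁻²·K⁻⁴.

T ≈ 338 K

For a small grey body in a large enclosure, net radiated power = εσA(T⁴ − T_w⁴).
Steady state: P = εσA(T⁴ − T_w⁴) with A = 4πr² = 0.9852 m².
T⁴ = P/(εσA) + T_w⁴ = 276/(0.92·5.67×10⁻⁸·0.9852) + (296)⁴
    = 5.370×10⁹ + 7.677×10⁹ = 1.305×10¹⁰ K⁴.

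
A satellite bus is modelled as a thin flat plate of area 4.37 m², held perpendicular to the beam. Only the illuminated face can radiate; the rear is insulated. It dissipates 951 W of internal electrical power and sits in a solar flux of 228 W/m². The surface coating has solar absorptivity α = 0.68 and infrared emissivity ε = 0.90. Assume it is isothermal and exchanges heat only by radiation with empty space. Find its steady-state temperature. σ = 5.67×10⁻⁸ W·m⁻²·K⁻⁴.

T ≈ 292 K

At steady state, absorbed solar power + internal power = radiated power.
Absorbed: α·S·A_cross = 0.68·228·4.370 = 677.5 W (cross-section A).
Total input = 677.5 + 951 = 1629 W.
Radiated: εσ·A_surf·T⁴ with A_surf = A = 4.370 m².
T⁴ = 1629/(0.90·5.67×10⁻⁸·4.370) = 7.303×10⁹ K⁴.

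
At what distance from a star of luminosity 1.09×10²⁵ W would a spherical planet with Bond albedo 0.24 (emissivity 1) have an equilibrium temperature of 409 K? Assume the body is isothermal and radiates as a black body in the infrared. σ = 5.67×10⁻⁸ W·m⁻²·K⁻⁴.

d ≈ 1.02×10¹⁰ m

For an isothermal black-emitting sphere, (1−a)S·πr² = σ·4πr²·T⁴ ⇒ S = 4σT⁴/(1−a).
S = 4·5.67×10⁻⁸·(409)⁴/0.760 = 8351 W/m².
Flux falls as S = L/(4πd²), so d = √(L/(4πS)) = √(1.09×10²⁵/(4π·8351)).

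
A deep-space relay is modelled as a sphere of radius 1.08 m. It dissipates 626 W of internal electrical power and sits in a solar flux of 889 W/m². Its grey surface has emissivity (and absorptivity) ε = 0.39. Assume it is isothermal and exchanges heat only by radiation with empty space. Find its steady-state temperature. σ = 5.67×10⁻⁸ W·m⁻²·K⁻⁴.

At steady state, absorbed solar power + internal power = radiated power.
Absorbed: α·S·A_cross = 0.39·889·3.664 = 1270 W (cross-section πr²).
Total input = 1270 + 626 = 1896 W.
Radiated: εσ·A_surf·T⁴ with A_surf = 4πr² = 14.66 m².
T⁴ = 1896/(0.39·5.67×10⁻⁸·14.66) = 5.851×10⁹ K⁴.

T ≈ 277 K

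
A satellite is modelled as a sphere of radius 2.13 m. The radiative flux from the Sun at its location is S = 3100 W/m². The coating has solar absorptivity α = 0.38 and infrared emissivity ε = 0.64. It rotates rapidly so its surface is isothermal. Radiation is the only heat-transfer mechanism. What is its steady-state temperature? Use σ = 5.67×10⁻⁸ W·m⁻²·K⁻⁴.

T ≈ 300 K

At equilibrium, absorbed power = emitted power.
Absorbing cross-section = πr² = 14.25 m²; emitting surface = 4πr² = 57.01 m² (ratio 4).
αS·A_cross = εσ·A_surf·T⁴  ⇒  T⁴ = αS/(ε·4σ).
T⁴ = 0.380·3100/(0.64·4·5.67×10⁻⁸) = 8.116×10⁹ K⁴.
T = (8.116×10⁹)^(1/4).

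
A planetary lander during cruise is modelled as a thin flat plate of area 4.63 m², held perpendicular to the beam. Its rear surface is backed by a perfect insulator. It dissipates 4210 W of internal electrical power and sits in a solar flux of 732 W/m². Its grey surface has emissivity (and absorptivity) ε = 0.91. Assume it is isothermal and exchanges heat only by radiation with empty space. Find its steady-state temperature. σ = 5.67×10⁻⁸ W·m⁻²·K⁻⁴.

At steady state, absorbed solar power + internal power = radiated power.
Absorbed: α·S·A_cross = 0.91·732·4.630 = 3084 W (cross-section A).
Total input = 3084 + 4210 = 7294 W.
Radiated: εσ·A_surf·T⁴ with A_surf = A = 4.630 m².
T⁴ = 7294/(0.91·5.67×10⁻⁸·4.630) = 3.053×10¹⁰ K⁴.

T ≈ 418 K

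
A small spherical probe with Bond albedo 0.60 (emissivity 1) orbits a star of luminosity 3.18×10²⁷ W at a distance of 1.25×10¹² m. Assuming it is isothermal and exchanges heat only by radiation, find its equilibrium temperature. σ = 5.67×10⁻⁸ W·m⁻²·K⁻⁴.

T ≈ 130 K

First find the stellar flux at distance d: S = L/(4πd²) = 3.18×10²⁷/(4π·(1.25×10¹²)²) = 162.0 W/m².
For an isothermal sphere, absorbed (1−a)S·πr² = emitted σ·4πr²·T⁴, so T⁴ = (1−a)S/(4σ).
T⁴ = 0.400·162.0/(4·5.67×10⁻⁸) = 2.856×10⁸ K⁴.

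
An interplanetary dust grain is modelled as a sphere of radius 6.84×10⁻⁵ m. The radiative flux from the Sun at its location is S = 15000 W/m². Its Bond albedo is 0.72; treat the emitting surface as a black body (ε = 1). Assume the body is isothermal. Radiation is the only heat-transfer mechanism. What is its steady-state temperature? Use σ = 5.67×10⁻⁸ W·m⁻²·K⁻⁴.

T ≈ 369 K

At equilibrium, absorbed power = emitted power.
Absorbing cross-section = πr² = 1.470×10⁻⁸ m²; emitting surface = 4πr² = 5.879×10⁻⁸ m² (ratio 4).
(1−a)S·A_cross = εσ·A_surf·T⁴  ⇒  T⁴ = (1−a)S/(4σ).
T⁴ = 0.280·15000/(4·5.67×10⁻⁸) = 1.852×10¹⁰ K⁴.
T = (1.852×10¹⁰)^(1/4).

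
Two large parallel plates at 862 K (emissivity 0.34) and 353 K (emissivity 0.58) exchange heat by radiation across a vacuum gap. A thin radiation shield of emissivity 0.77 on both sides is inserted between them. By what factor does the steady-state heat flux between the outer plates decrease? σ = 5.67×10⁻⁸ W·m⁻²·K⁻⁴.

factor ≈ 1.44

Without shield: q₀ = σΔ(T⁴)/(1/ε₁+1/ε₂−1) with denominator 3.665.
With shield the two gaps are in series; the resistances add: (1/ε₁+1/ε_s−1)+(1/ε_s+1/ε₂−1) = 3.240+2.023 = 5.263.
Heat-flux ratio q₀/q = 5.263/3.665.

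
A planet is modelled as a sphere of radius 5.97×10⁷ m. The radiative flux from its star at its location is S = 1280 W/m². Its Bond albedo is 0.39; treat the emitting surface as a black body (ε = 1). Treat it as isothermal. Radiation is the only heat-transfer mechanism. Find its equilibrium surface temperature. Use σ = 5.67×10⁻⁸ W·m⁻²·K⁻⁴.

At equilibrium, absorbed power = emitted power.
Absorbing cross-section = πr² = 1.120×10¹⁶ m²; emitting surface = 4πr² = 4.479×10¹⁶ m² (ratio 4).
(1−a)S·A_cross = εσ·A_surf·T⁴  ⇒  T⁴ = (1−a)S/(4σ).
T⁴ = 0.610·1280/(4·5.67×10⁻⁸) = 3.443×10⁹ K⁴.
T = (3.443×10⁹)^(1/4).

T ≈ 242 K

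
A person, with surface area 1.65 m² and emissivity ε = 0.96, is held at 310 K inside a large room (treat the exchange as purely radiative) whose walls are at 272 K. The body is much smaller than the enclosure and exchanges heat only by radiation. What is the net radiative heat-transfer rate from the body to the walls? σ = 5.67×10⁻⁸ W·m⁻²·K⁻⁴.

P_net ≈ 338 W

For a small grey body in a large enclosure: P_net = εσA(T_body⁴ − T_wall⁴).
A = 1.65 m²; T_body⁴ − T_wall⁴ = 9.235×10⁹ − 5.474×10⁹ = 3.762×10⁹ K⁴.
|P_net| = 0.96·5.67×10⁻⁸·1.650·3.762×10⁹.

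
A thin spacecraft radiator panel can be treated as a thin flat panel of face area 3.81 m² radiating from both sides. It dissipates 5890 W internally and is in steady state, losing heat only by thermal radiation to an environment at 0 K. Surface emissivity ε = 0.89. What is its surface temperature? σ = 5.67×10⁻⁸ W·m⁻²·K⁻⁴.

Steady state: internal power = radiated power, P = εσA T⁴.
Radiating area A = 2·3.81 = 7.620 m².
T⁴ = P/(εσA) = 5890/(0.89·5.67×10⁻⁸·7.620) = 1.532×10¹⁰ K⁴.
T = (1.532×10¹⁰)^(1/4).

T ≈ 352 K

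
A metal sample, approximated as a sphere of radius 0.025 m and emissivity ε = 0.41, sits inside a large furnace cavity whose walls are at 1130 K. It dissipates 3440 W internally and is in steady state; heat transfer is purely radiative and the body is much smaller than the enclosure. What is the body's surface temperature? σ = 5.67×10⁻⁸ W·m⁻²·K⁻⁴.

For a small grey body in a large enclosure, net radiated power = εσA(T⁴ − T_w⁴).
Steady state: P = εσA(T⁴ − T_w⁴) with A = 4πr² = 0.007854 m².
T⁴ = P/(εσA) + T_w⁴ = 3440/(0.41·5.67×10⁻⁸·0.007854) + (1130)⁴
    = 1.884×10¹³ + 1.630×10¹² = 2.047×10¹³ K⁴.

T ≈ 2130 K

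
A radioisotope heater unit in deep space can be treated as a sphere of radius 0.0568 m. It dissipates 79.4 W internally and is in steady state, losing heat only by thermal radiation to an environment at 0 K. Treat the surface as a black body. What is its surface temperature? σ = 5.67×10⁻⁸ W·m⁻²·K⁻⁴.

Steady state: internal power = radiated power, P = εσA T⁴.
Radiating area A = 4πr² = 0.04054 m².
T⁴ = P/(εσA) = 79.4/(1.0·5.67×10⁻⁸·0.04054) = 3.454×10¹⁰ K⁴.
T = (3.454×10¹⁰)^(1/4).

T ≈ 431 K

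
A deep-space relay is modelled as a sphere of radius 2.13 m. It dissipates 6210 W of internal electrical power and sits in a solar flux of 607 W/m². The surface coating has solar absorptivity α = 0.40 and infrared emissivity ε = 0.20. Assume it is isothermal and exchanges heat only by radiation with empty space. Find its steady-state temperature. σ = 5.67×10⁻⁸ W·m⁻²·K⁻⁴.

T ≈ 350 K

At steady state, absorbed solar power + internal power = radiated power.
Absorbed: α·S·A_cross = 0.40·607·14.25 = 3461 W (cross-section πr²).
Total input = 3461 + 6210 = 9671 W.
Radiated: εσ·A_surf·T⁴ with A_surf = 4πr² = 57.01 m².
T⁴ = 9671/(0.20·5.67×10⁻⁸·57.01) = 1.496×10¹⁰ K⁴.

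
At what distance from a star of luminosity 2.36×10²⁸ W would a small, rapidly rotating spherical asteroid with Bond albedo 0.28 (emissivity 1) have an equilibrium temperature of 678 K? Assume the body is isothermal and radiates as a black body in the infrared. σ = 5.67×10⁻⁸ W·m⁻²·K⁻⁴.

For an isothermal black-emitting sphere, (1−a)S·πr² = σ·4πr²·T⁴ ⇒ S = 4σT⁴/(1−a).
S = 4·5.67×10⁻⁸·(678)⁴/0.720 = 66560 W/m².
Flux falls as S = L/(4πd²), so d = √(L/(4πS)) = √(2.36×10²⁸/(4π·66560)).

d ≈ 1.68×10¹¹ m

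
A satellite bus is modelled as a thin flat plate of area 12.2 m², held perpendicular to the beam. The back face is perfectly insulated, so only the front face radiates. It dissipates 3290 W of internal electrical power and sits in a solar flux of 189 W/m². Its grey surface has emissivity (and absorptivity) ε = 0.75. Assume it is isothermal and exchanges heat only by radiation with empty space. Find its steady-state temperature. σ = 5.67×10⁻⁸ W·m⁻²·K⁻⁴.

T ≈ 314 K

At steady state, absorbed solar power + internal power = radiated power.
Absorbed: α·S·A_cross = 0.75·189·12.20 = 1729 W (cross-section A).
Total input = 1729 + 3290 = 5019 W.
Radiated: εσ·A_surf·T⁴ with A_surf = A = 12.20 m².
T⁴ = 5019/(0.75·5.67×10⁻⁸·12.20) = 9.675×10⁹ K⁴.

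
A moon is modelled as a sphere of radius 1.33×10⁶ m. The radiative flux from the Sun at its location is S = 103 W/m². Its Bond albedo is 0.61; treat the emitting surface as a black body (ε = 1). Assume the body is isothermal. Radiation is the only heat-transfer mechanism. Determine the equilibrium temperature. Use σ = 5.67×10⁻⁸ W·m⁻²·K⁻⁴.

At equilibrium, absorbed power = emitted power.
Absorbing cross-section = πr² = 5.557×10¹² m²; emitting surface = 4πr² = 2.223×10¹³ m² (ratio 4).
(1−a)S·A_cross = εσ·A_surf·T⁴  ⇒  T⁴ = (1−a)S/(4σ).
T⁴ = 0.390·103/(4·5.67×10⁻⁸) = 1.771×10⁸ K⁴.
T = (1.771×10⁸)^(1/4).

T ≈ 115 K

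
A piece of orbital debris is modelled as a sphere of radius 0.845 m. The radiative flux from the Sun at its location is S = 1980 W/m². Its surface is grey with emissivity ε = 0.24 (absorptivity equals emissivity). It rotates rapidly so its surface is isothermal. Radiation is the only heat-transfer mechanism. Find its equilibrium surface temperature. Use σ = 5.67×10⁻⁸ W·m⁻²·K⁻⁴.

At equilibrium, absorbed power = emitted power.
Absorbing cross-section = πr² = 2.243 m²; emitting surface = 4πr² = 8.973 m² (ratio 4).
εS·A_cross = εσ·A_surf·T⁴  ⇒  T⁴ = S/(4σ)   (ε cancels).
T⁴ = 1980/(4·5.67×10⁻⁸) = 8.730×10⁹ K⁴.
T = (8.730×10⁹)^(1/4).

T ≈ 306 K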